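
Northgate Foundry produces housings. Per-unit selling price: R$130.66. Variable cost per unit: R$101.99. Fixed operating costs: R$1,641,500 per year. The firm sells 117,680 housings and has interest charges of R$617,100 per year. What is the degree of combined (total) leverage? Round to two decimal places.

At 117,680 units, contribution = 117,680 × R$28.67 = R$3,373,885.60.
Subtracting fixed costs: EBIT = R$3,373,885.60 − R$1,641,500 = R$1,732,385.60. Interest = R$617,100.00, so EBIT − I = R$1,115,285.60.
DCL = contribution ÷ (EBIT − I) = R$3,373,885.60 ÷ R$1,115,285.60 = 3.0251.

3.03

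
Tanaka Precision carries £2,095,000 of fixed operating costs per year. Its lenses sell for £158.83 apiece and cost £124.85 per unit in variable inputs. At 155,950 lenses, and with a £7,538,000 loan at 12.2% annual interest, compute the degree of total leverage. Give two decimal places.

Total contribution margin = 155,950 × £33.98 = £5,299,181.00.
EBIT = £5,299,181.00 − £2,095,000 = £3,204,181.00. Interest = £919,636.00.
DOL = £5,299,181.00 ÷ £3,204,181.00 = 1.6538; DFL = £3,204,181.00 ÷ £2,284,545.00 = 1.4025.
DCL = DOL × DFL = 1.6538 × 1.4025 = 2.3195.

2.32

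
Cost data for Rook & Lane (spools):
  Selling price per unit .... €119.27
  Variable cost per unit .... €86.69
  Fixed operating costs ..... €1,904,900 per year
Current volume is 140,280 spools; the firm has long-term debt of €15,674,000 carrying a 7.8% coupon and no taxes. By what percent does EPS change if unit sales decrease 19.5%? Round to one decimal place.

-61.8%

Total contribution margin = 140,280 × €32.58 = €4,570,322.40.
Subtracting fixed costs: EBIT = €4,570,322.40 − €1,904,900 = €2,665,422.40.
After interest of €1,222,572.00, pre-tax earnings = €1,442,850.40.
Degree of combined leverage = contribution ÷ (EBIT − I) = €4,570,322.40 ÷ €1,442,850.40 = 3.1676.
EPS therefore changes by 3.1676 × (-19.5%) = -61.8%.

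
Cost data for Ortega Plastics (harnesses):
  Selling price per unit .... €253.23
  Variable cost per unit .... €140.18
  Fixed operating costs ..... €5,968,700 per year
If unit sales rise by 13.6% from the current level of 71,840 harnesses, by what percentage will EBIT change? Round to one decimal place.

Contribution at this volume is 71,840 × €113.05 = €8,121,512.00.
Subtracting fixed costs: EBIT = €8,121,512.00 − €5,968,700 = €2,152,812.00.
Degree of operating leverage = €8,121,512.00 / €2,152,812.00 = 3.7725.
So EBIT moves 3.7725 × (+13.6%) = +51.3%.

+51.3%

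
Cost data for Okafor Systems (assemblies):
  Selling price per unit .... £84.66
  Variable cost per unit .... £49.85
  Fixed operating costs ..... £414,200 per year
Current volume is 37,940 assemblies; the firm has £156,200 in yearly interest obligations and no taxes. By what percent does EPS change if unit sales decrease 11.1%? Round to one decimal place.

-19.5%

At 37,940 units, contribution = 37,940 × £34.81 = £1,320,691.40.
Subtracting fixed costs: EBIT = £1,320,691.40 − £414,200 = £906,491.40.
After interest of £156,200.00, pre-tax earnings = £750,291.40.
DCL = total CM / (EBIT − I) = £1,320,691.40 / £750,291.40 = 1.7602.
EPS therefore changes by 1.7602 × (-11.1%) = -19.5%.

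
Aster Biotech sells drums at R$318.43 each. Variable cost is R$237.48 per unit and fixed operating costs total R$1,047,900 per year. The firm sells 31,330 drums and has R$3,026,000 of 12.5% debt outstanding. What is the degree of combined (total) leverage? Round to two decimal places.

2.28

At 31,330 units, contribution = 31,330 × R$80.95 = R$2,536,163.50.
Subtracting fixed costs: EBIT = R$2,536,163.50 − R$1,047,900 = R$1,488,263.50. Interest = R$378,250.00.
DOL = R$2,536,163.50 ÷ R$1,488,263.50 = 1.7041; DFL = R$1,488,263.50 ÷ R$1,110,013.50 = 1.3408.
DCL = DOL × DFL = 1.7041 × 1.3408 = 2.2849.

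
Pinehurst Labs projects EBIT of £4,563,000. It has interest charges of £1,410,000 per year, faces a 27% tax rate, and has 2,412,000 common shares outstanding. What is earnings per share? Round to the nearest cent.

Pre-tax income = £4,563,000 − £1,410,000.00 = £3,153,000.00.
After tax at 27%: net income = £3,153,000.00 × 0.73 = £2,301,690.00.
EPS = £2,301,690.00 ÷ 2,412,000 = £0.95.

£0.95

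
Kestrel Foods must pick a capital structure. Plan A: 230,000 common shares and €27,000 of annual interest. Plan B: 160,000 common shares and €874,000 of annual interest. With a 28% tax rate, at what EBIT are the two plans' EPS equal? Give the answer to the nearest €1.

€2,810,000

At indifference, (EBIT − 27,000)(1 − t)/230,000 = (EBIT − 874,000)(1 − t)/160,000.
The (1 − t) factor cancels: (EBIT − 27,000) × 160,000 = (EBIT − 874,000) × 230,000.
EBIT × (230,000 − 160,000) = 874,000 × 230,000 − 27,000 × 160,000 = 196,700,000,000, so EBIT = 196,700,000,000 ÷ 70,000 = 2,810,000.00.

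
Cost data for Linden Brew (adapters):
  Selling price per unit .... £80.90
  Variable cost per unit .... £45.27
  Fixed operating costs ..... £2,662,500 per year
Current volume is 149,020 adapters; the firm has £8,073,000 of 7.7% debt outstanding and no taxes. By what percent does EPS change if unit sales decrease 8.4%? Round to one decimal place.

-22.0%

Contribution at this volume is 149,020 × £35.63 = £5,309,582.60.
Operating income = contribution − fixed costs = £5,309,582.60 − £2,662,500 = £2,647,082.60.
After interest of £621,621.00, pre-tax earnings = £2,025,461.60.
DCL = total CM / (EBIT − I) = £5,309,582.60 / £2,025,461.60 = 2.6214.
EPS therefore changes by 2.6214 × (-8.4%) = -22.0%.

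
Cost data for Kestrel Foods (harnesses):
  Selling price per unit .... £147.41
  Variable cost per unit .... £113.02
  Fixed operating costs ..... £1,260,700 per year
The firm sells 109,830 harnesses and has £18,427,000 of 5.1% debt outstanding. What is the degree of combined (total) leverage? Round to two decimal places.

2.40

Total contribution margin = 109,830 × £34.39 = £3,777,053.70.
Operating income = contribution − fixed costs = £3,777,053.70 − £1,260,700 = £2,516,353.70. Interest = £939,777.00.
DOL = £3,777,053.70 ÷ £2,516,353.70 = 1.5010; DFL = £2,516,353.70 ÷ £1,576,576.70 = 1.5961.
Combined leverage = 1.5010 × 1.5961 = 2.3957.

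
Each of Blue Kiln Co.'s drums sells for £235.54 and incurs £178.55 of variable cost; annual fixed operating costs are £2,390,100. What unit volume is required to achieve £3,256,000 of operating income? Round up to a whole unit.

99,072 drums

Each unit contributes £235.54 − £178.55 = £56.99.
Required volume = (fixed costs + target profit) ÷ CM = (£2,390,100 + £3,256,000) ÷ £56.99 = 99,071.77, so 99,072 drums.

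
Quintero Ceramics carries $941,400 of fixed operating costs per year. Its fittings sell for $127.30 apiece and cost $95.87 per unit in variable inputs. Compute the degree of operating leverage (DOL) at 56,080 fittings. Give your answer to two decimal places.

At 56,080 units, contribution = 56,080 × $31.43 = $1,762,594.40.
Subtracting fixed costs: EBIT = $1,762,594.40 − $941,400 = $821,194.40.
DOL = contribution ÷ EBIT = $1,762,594.40 ÷ $821,194.40 = 2.1464.

2.15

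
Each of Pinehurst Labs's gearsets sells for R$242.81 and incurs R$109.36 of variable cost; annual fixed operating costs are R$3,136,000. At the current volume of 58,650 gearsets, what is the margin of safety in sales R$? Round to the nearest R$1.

Unit CM = price − variable cost = R$242.81 − R$109.36 = R$133.45. Break-even units = R$3,136,000 ÷ R$133.45 = 23,499.44; break-even revenue = 23,499.44 × R$242.81 = R$5,705,898.54.
Current sales = 58,650 × R$242.81 = R$14,240,806.50.
Margin of safety = R$14,240,806.50 − R$5,705,898.54 = R$8,534,908.

R$8,534,908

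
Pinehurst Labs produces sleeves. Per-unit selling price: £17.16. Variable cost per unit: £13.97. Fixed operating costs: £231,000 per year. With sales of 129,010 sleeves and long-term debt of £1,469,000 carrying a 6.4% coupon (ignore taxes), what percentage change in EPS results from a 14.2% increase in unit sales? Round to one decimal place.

Contribution at this volume is 129,010 × £3.19 = £411,541.90.
Operating income = contribution − fixed costs = £411,541.90 − £231,000 = £180,541.90.
After interest of £94,016.00, pre-tax earnings = £86,525.90.
DCL = total CM / (EBIT − I) = £411,541.90 / £86,525.90 = 4.7563.
%ΔEPS = DCL × %ΔSales = 4.7563 × +14.2% = +67.5%.

+67.5%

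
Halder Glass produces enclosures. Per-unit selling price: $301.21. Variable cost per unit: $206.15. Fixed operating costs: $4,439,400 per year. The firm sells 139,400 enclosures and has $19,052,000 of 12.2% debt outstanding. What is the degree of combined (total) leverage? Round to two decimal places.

Contribution at this volume is 139,400 × $95.06 = $13,251,364.00.
Operating income = contribution − fixed costs = $13,251,364.00 − $4,439,400 = $8,811,964.00. Interest = $2,324,344.00, so EBIT − I = $6,487,620.00.
DCL = contribution ÷ (EBIT − I) = $13,251,364.00 ÷ $6,487,620.00 = 2.0426.

2.04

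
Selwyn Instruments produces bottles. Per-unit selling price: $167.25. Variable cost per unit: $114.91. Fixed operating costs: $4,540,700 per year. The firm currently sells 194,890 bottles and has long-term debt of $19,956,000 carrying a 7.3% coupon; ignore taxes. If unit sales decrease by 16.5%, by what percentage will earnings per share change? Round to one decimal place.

At 194,890 units, contribution = 194,890 × $52.34 = $10,200,542.60.
Subtracting fixed costs: EBIT = $10,200,542.60 − $4,540,700 = $5,659,842.60.
After interest of $1,456,788.00, pre-tax earnings = $4,203,054.60.
Degree of combined leverage = contribution ÷ (EBIT − I) = $10,200,542.60 ÷ $4,203,054.60 = 2.4269.
%ΔEPS = DCL × %ΔSales = 2.4269 × -16.5% = -40.0%.

-40.0%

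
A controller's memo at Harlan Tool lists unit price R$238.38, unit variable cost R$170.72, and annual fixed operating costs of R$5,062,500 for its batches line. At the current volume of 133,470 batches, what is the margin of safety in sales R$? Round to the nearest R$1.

R$13,980,357

Contribution margin per unit = R$238.38 − R$170.72 = R$67.66. Break-even units = R$5,062,500 ÷ R$67.66 = 74,822.64; break-even revenue = 74,822.64 × R$238.38 = R$17,836,221.55.
Current sales = 133,470 × R$238.38 = R$31,816,578.60.
Margin of safety = R$31,816,578.60 − R$17,836,221.55 = R$13,980,357.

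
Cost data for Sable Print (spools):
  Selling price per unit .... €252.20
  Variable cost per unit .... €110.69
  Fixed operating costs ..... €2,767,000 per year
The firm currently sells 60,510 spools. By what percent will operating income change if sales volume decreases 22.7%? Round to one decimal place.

Contribution at this volume is 60,510 × €141.51 = €8,562,770.10.
Subtracting fixed costs: EBIT = €8,562,770.10 − €2,767,000 = €5,795,770.10.
DOL = contribution ÷ EBIT = €8,562,770.10 ÷ €5,795,770.10 = 1.4774.
So EBIT moves 1.4774 × (-22.7%) = -33.5%.

-33.5%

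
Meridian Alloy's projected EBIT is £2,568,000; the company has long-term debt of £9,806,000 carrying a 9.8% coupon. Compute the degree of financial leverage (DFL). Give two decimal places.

Interest = £960,988.00.
Degree of financial leverage = EBIT / (EBIT − interest) = £2,568,000 / £1,607,012.00 = 1.5980.

1.60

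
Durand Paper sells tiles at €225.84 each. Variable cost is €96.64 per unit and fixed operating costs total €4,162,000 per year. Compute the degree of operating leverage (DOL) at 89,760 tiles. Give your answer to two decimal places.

At 89,760 units, contribution = 89,760 × €129.20 = €11,596,992.00.
Operating income = contribution − fixed costs = €11,596,992.00 − €4,162,000 = €7,434,992.00.
Degree of operating leverage = €11,596,992.00 / €7,434,992.00 = 1.5598.

1.56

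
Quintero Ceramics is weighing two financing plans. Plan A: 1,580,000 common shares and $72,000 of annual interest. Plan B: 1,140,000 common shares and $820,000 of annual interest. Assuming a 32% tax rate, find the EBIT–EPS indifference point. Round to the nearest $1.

$2,758,000

At indifference, (EBIT − 72,000)(1 − t)/1,580,000 = (EBIT − 820,000)(1 − t)/1,140,000.
The (1 − t) factor cancels: (EBIT − 72,000) × 1,140,000 = (EBIT − 820,000) × 1,580,000.
Solving, EBIT = (820,000·1,580,000 − 72,000·1,140,000) / (1,580,000 − 1,140,000) = 1,213,520,000,000 / 440,000 = 2,758,000.00.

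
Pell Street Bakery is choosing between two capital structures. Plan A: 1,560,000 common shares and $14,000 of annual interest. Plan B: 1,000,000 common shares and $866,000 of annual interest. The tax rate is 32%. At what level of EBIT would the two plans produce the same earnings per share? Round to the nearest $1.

Set EPS_A = EPS_B: (EBIT − $14,000)(1 − 0.32) ÷ 1,560,000 = (EBIT − $866,000)(1 − 0.32) ÷ 1,000,000.
The (1 − t) factor cancels: (EBIT − 14,000) × 1,000,000 = (EBIT − 866,000) × 1,560,000.
Solving, EBIT = (866,000·1,560,000 − 14,000·1,000,000) / (1,560,000 − 1,000,000) = 1,336,960,000,000 / 560,000 = 2,387,428.57.

$2,387,429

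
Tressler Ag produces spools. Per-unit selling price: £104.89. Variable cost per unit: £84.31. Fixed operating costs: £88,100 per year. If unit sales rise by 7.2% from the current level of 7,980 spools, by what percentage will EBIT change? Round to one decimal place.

+15.5%

Contribution at this volume is 7,980 × £20.58 = £164,228.40.
EBIT = £164,228.40 − £88,100 = £76,128.40.
DOL = contribution ÷ EBIT = £164,228.40 ÷ £76,128.40 = 2.1573.
%ΔEBIT = DOL × %ΔSales = 2.1573 × +7.2% = +15.5%.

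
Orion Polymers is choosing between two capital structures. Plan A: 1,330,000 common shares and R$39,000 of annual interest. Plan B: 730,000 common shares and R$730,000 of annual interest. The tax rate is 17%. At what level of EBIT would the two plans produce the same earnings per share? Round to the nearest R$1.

R$1,570,717

At indifference, (EBIT − 39,000)(1 − t)/1,330,000 = (EBIT − 730,000)(1 − t)/730,000.
Cancelling (1 − t) and cross-multiplying: 730,000·(EBIT − 39,000) = 1,330,000·(EBIT − 730,000).
EBIT × (1,330,000 − 730,000) = 730,000 × 1,330,000 − 39,000 × 730,000 = 942,430,000,000, so EBIT = 942,430,000,000 ÷ 600,000 = 1,570,716.67.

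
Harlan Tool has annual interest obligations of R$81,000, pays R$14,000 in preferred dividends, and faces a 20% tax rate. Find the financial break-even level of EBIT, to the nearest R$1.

Grossing the preferred dividend up to pre-tax terms: R$14,000 / (1 − 0.20) = R$17,500.00.
EPS = 0 when EBIT covers interest plus the pre-tax preferred burden: R$81,000 + R$17,500.00 = R$98,500.00.

R$98,500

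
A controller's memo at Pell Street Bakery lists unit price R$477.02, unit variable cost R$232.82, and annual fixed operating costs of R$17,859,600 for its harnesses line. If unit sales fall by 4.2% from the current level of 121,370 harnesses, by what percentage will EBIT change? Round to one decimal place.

Total contribution margin = 121,370 × R$244.20 = R$29,638,554.00.
Subtracting fixed costs: EBIT = R$29,638,554.00 − R$17,859,600 = R$11,778,954.00.
So DOL = total CM / EBIT = R$29,638,554.00 / R$11,778,954.00 = 2.5162.
%ΔEBIT = DOL × %ΔSales = 2.5162 × -4.2% = -10.6%.

-10.6%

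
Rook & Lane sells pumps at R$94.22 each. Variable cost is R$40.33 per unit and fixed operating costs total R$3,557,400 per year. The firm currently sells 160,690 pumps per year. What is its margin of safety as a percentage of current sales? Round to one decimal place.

58.9%

Unit CM = price − variable cost = R$94.22 − R$40.33 = R$53.89. Break-even units = R$3,557,400 ÷ R$53.89 = 66,012.25; break-even revenue = 66,012.25 × R$94.22 = R$6,219,673.93.
Actual sales revenue = 160,690 × R$94.22 = R$15,140,211.80.
Margin of safety = (R$15,140,211.80 − R$6,219,673.93) ÷ R$15,140,211.80 = 58.9%.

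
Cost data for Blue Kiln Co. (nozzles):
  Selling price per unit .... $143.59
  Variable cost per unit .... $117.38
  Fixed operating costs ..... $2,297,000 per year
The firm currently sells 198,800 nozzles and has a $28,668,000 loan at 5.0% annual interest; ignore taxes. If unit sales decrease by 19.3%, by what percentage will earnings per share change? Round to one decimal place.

Contribution at this volume is 198,800 × $26.21 = $5,210,548.00.
Subtracting fixed costs: EBIT = $5,210,548.00 − $2,297,000 = $2,913,548.00.
After interest of $1,433,400.00, pre-tax earnings = $1,480,148.00.
DCL = total CM / (EBIT − I) = $5,210,548.00 / $1,480,148.00 = 3.5203.
%ΔEPS = DCL × %ΔSales = 3.5203 × -19.3% = -67.9%.

-67.9%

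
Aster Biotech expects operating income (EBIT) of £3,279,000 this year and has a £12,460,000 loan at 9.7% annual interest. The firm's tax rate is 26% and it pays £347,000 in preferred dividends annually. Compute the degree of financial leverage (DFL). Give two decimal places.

2.05

Annual interest charges come to £1,208,620.00.
Pre-tax preferred-dividend burden = £347,000 ÷ (1 − 0.26) = £468,918.92.
DFL = EBIT ÷ [EBIT − I − D_p/(1−t)] = £3,279,000 ÷ [£3,279,000 − £1,208,620.00 − £468,918.92] = £3,279,000 ÷ £1,601,461.08 = 2.0475.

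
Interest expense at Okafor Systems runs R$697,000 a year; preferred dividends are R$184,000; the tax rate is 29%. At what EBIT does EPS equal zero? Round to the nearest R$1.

R$956,155

Grossing the preferred dividend up to pre-tax terms: R$184,000 / (1 − 0.29) = R$259,154.93.
Financial break-even EBIT = interest + D_p ÷ (1 − t) = R$697,000 + R$259,154.93 = R$956,154.93.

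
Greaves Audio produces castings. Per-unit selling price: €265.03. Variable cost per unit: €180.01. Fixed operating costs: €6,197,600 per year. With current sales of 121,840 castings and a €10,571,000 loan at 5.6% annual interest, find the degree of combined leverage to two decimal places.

At 121,840 units, contribution = 121,840 × €85.02 = €10,358,836.80.
Operating income = contribution − fixed costs = €10,358,836.80 − €6,197,600 = €4,161,236.80. Interest = €591,976.00, so EBIT − I = €3,569,260.80.
Degree of total leverage = total CM / (EBIT − interest) = €10,358,836.80 / €3,569,260.80 = 2.9022.

2.90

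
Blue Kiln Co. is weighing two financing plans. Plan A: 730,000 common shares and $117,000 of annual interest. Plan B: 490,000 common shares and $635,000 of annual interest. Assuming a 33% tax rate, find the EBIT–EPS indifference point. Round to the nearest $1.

$1,692,583

At indifference, (EBIT − 117,000)(1 − t)/730,000 = (EBIT − 635,000)(1 − t)/490,000.
The (1 − t) factor cancels: (EBIT − 117,000) × 490,000 = (EBIT − 635,000) × 730,000.
EBIT × (730,000 − 490,000) = 635,000 × 730,000 − 117,000 × 490,000 = 406,220,000,000, so EBIT = 406,220,000,000 ÷ 240,000 = 1,692,583.33.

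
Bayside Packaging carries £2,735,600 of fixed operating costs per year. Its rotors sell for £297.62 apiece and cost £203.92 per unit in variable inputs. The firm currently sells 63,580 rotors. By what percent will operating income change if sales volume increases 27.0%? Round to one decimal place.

+49.9%

At 63,580 units, contribution = 63,580 × £93.70 = £5,957,446.00.
Subtracting fixed costs: EBIT = £5,957,446.00 − £2,735,600 = £3,221,846.00.
Degree of operating leverage = £5,957,446.00 / £3,221,846.00 = 1.8491.
%ΔEBIT = DOL × %ΔSales = 1.8491 × +27.0% = +49.9%.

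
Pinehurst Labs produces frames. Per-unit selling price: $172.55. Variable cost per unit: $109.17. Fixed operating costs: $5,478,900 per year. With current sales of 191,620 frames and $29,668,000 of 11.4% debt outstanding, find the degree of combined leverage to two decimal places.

Total contribution margin = 191,620 × $63.38 = $12,144,875.60.
Operating income = contribution − fixed costs = $12,144,875.60 − $5,478,900 = $6,665,975.60. Interest = $3,382,152.00.
DOL = $12,144,875.60 ÷ $6,665,975.60 = 1.8219; DFL = $6,665,975.60 ÷ $3,283,823.60 = 2.0299.
DCL = DOL × DFL = 1.8219 × 2.0299 = 3.6983.

3.70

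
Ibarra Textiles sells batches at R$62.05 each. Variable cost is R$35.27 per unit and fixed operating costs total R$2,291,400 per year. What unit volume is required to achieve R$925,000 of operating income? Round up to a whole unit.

Unit CM = price − variable cost = R$62.05 − R$35.27 = R$26.78.
Units = (FC + target) / CM = (R$2,291,400 + R$925,000) / R$26.78 = 120,104.56, so 120,105 batches.

120,105 batches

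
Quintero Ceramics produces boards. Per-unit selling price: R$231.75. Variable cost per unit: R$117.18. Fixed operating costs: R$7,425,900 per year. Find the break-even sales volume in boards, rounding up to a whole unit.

64,816 boards

Each unit contributes R$231.75 − R$117.18 = R$114.57.
Units to break even: R$7,425,900 ÷ R$114.57 = 64,815.40, rounded up to 64,816.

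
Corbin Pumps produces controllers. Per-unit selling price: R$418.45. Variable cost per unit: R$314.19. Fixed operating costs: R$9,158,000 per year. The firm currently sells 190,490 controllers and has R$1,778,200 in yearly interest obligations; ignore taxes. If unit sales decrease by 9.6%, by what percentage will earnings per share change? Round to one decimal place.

-21.4%

At 190,490 units, contribution = 190,490 × R$104.26 = R$19,860,487.40.
Operating income = contribution − fixed costs = R$19,860,487.40 − R$9,158,000 = R$10,702,487.40.
Interest = R$1,778,200.00, so EBIT − I = R$8,924,287.40.
Degree of combined leverage = contribution ÷ (EBIT − I) = R$19,860,487.40 ÷ R$8,924,287.40 = 2.2254.
EPS therefore changes by 2.2254 × (-9.6%) = -21.4%.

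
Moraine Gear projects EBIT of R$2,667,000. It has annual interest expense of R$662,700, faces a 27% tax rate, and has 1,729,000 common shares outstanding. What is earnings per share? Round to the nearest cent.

R$0.85

Interest = R$662,700.00, so EBT = R$2,667,000 − R$662,700.00 = R$2,004,300.00.
Net income = R$2,004,300.00 × (1 − 0.27) = R$1,463,139.00.
Per share: R$1,463,139.00 / 1,729,000 shares = R$0.85.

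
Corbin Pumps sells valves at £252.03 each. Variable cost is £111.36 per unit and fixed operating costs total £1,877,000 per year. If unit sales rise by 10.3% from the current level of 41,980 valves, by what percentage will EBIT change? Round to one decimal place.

Total contribution margin = 41,980 × £140.67 = £5,905,326.60.
Operating income = contribution − fixed costs = £5,905,326.60 − £1,877,000 = £4,028,326.60.
So DOL = total CM / EBIT = £5,905,326.60 / £4,028,326.60 = 1.4660.
Operating income changes by 1.4660 × +10.3% = +15.1%.

+15.1%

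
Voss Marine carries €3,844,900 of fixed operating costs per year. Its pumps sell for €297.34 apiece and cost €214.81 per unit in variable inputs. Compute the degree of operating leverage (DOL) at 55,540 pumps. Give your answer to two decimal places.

6.20

Total contribution margin = 55,540 × €82.53 = €4,583,716.20.
Subtracting fixed costs: EBIT = €4,583,716.20 − €3,844,900 = €738,816.20.
DOL = contribution ÷ EBIT = €4,583,716.20 ÷ €738,816.20 = 6.2041.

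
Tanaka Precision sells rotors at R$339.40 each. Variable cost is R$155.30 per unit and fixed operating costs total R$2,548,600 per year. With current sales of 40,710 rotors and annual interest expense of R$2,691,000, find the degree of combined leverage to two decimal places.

Contribution at this volume is 40,710 × R$184.10 = R$7,494,711.00.
Operating income = contribution − fixed costs = R$7,494,711.00 − R$2,548,600 = R$4,946,111.00. Interest = R$2,691,000.00.
DOL = R$7,494,711.00 ÷ R$4,946,111.00 = 1.5153; DFL = R$4,946,111.00 ÷ R$2,255,111.00 = 2.1933.
Combined leverage = 1.5153 × 2.1933 = 3.3235.

3.32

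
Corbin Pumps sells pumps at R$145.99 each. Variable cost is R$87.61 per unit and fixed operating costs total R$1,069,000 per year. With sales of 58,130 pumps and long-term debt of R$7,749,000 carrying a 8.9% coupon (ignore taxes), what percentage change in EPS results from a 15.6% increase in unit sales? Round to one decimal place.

Total contribution margin = 58,130 × R$58.38 = R$3,393,629.40.
Subtracting fixed costs: EBIT = R$3,393,629.40 − R$1,069,000 = R$2,324,629.40.
After interest of R$689,661.00, pre-tax earnings = R$1,634,968.40.
Degree of combined leverage = contribution ÷ (EBIT − I) = R$3,393,629.40 ÷ R$1,634,968.40 = 2.0757.
EPS therefore changes by 2.0757 × (+15.6%) = +32.4%.

+32.4%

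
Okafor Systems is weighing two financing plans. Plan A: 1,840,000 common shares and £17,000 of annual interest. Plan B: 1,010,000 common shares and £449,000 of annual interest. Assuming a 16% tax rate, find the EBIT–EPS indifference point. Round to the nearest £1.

Set EPS_A = EPS_B: (EBIT − £17,000)(1 − 0.16) ÷ 1,840,000 = (EBIT − £449,000)(1 − 0.16) ÷ 1,010,000.
Cancelling (1 − t) and cross-multiplying: 1,010,000·(EBIT − 17,000) = 1,840,000·(EBIT − 449,000).
EBIT × (1,840,000 − 1,010,000) = 449,000 × 1,840,000 − 17,000 × 1,010,000 = 808,990,000,000, so EBIT = 808,990,000,000 ÷ 830,000 = 974,686.75.

£974,687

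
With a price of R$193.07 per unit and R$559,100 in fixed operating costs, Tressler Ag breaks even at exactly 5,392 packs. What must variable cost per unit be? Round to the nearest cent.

At break-even, FC = Q × (P − VC), so P − VC = R$559,100 ÷ 5,392 = R$103.6907.
Variable cost per unit = R$193.07 − R$103.6907 = R$89.38.

R$89.38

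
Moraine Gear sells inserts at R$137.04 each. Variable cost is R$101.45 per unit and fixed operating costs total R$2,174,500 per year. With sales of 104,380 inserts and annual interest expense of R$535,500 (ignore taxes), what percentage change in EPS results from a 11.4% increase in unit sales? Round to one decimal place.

+42.1%

At 104,380 units, contribution = 104,380 × R$35.59 = R$3,714,884.20.
Operating income = contribution − fixed costs = R$3,714,884.20 − R$2,174,500 = R$1,540,384.20.
After interest of R$535,500.00, pre-tax earnings = R$1,004,884.20.
Degree of combined leverage = contribution ÷ (EBIT − I) = R$3,714,884.20 ÷ R$1,004,884.20 = 3.6968.
%ΔEPS = DCL × %ΔSales = 3.6968 × +11.4% = +42.1%.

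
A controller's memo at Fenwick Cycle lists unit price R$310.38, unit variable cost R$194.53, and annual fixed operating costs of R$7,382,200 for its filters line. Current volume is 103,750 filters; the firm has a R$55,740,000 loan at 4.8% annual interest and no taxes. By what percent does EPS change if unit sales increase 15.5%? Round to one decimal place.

+95.0%

At 103,750 units, contribution = 103,750 × R$115.85 = R$12,019,437.50.
Operating income = contribution − fixed costs = R$12,019,437.50 − R$7,382,200 = R$4,637,237.50.
Interest = R$2,675,520.00, so EBIT − I = R$1,961,717.50.
DCL = total CM / (EBIT − I) = R$12,019,437.50 / R$1,961,717.50 = 6.1270.
%ΔEPS = DCL × %ΔSales = 6.1270 × +15.5% = +95.0%.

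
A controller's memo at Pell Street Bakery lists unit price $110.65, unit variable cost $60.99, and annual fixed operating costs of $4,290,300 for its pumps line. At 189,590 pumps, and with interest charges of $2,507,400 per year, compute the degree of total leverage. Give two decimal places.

3.60

Contribution at this volume is 189,590 × $49.66 = $9,415,039.40.
EBIT = $9,415,039.40 − $4,290,300 = $5,124,739.40. Interest = $2,507,400.00, so EBIT − I = $2,617,339.40.
DCL = contribution ÷ (EBIT − I) = $9,415,039.40 ÷ $2,617,339.40 = 3.5972.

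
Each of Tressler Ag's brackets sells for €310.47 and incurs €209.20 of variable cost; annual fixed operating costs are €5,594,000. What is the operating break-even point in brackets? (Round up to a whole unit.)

Each unit contributes €310.47 − €209.20 = €101.27.
Units to break even: €5,594,000 ÷ €101.27 = 55,238.47, rounded up to 55,239.

55,239 brackets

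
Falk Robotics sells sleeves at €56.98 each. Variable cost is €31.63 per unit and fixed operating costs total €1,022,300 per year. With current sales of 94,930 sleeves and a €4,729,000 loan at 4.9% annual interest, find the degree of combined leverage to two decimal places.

Total contribution margin = 94,930 × €25.35 = €2,406,475.50.
Operating income = contribution − fixed costs = €2,406,475.50 − €1,022,300 = €1,384,175.50. Interest = €231,721.00, so EBIT − I = €1,152,454.50.
Degree of total leverage = total CM / (EBIT − interest) = €2,406,475.50 / €1,152,454.50 = 2.0881.

2.09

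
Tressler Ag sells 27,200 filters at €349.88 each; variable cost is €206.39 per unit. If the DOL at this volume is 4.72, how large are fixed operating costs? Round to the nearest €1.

€3,076,036

Contribution at this volume is 27,200 × €143.49 = €3,902,928.00.
Since DOL = CM ÷ EBIT, EBIT = €3,902,928.00 ÷ 4.72 = €826,891.53.
Fixed costs = CM − EBIT = €3,902,928.00 − €826,891.53 = €3,076,036.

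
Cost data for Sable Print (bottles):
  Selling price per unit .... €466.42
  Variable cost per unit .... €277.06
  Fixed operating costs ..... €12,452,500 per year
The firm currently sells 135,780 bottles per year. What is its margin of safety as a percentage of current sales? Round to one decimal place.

Unit CM = price − variable cost = €466.42 − €277.06 = €189.36. Break-even units = €12,452,500 ÷ €189.36 = 65,760.98; break-even revenue = 65,760.98 × €466.42 = €30,672,238.33.
Current sales = 135,780 × €466.42 = €63,330,507.60.
Margin of safety = (€63,330,507.60 − €30,672,238.33) ÷ €63,330,507.60 = 51.6%.

51.6%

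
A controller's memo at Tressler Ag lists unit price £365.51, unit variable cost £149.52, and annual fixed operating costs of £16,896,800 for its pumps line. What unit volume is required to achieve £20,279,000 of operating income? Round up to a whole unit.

Contribution margin per unit = £365.51 − £149.52 = £215.99.
Units = (FC + target) / CM = (£16,896,800 + £20,279,000) / £215.99 = 172,118.15, so 172,119 pumps.

172,119 pumps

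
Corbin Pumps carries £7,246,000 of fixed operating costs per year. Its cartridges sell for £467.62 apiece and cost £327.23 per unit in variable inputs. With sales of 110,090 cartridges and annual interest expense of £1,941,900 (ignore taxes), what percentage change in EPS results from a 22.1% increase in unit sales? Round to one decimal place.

+54.5%

Contribution at this volume is 110,090 × £140.39 = £15,455,535.10.
EBIT = £15,455,535.10 − £7,246,000 = £8,209,535.10.
After interest of £1,941,900.00, pre-tax earnings = £6,267,635.10.
DCL = total CM / (EBIT − I) = £15,455,535.10 / £6,267,635.10 = 2.4659.
EPS therefore changes by 2.4659 × (+22.1%) = +54.5%.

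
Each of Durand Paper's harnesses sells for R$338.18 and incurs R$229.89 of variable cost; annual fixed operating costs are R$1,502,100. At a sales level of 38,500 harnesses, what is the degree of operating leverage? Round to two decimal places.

1.56

At 38,500 units, contribution = 38,500 × R$108.29 = R$4,169,165.00.
Subtracting fixed costs: EBIT = R$4,169,165.00 − R$1,502,100 = R$2,667,065.00.
Degree of operating leverage = R$4,169,165.00 / R$2,667,065.00 = 1.5632.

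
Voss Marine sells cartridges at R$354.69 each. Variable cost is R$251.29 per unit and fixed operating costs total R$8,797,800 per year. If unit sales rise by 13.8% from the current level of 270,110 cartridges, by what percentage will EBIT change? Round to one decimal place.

+20.1%

Contribution at this volume is 270,110 × R$103.40 = R$27,929,374.00.
EBIT = R$27,929,374.00 − R$8,797,800 = R$19,131,574.00.
So DOL = total CM / EBIT = R$27,929,374.00 / R$19,131,574.00 = 1.4599.
Operating income changes by 1.4599 × +13.8% = +20.1%.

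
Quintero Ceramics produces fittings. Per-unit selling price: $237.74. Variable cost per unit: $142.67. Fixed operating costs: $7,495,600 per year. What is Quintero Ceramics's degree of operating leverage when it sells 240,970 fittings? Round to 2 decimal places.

1.49

Contribution at this volume is 240,970 × $95.07 = $22,909,017.90.
Subtracting fixed costs: EBIT = $22,909,017.90 − $7,495,600 = $15,413,417.90.
DOL = contribution ÷ EBIT = $22,909,017.90 ÷ $15,413,417.90 = 1.4863.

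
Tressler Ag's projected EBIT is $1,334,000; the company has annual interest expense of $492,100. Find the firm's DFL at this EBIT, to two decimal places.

Interest = $492,100.00.
DFL = EBIT ÷ (EBIT − I) = $1,334,000 ÷ ($1,334,000 − $492,100.00) = $1,334,000 ÷ $841,900.00 = 1.5845.

1.58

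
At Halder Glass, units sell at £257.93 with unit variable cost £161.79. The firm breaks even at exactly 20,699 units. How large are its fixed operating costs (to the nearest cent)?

Each unit contributes £257.93 − £161.79 = £96.14.
Fixed costs = break-even units × CM = 20,699 × £96.14 = £1,990,001.86.

£1,990,001.86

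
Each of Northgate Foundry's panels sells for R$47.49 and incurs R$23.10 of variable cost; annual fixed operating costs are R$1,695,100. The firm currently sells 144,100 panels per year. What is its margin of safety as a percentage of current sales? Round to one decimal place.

51.8%

Contribution margin per unit = R$47.49 − R$23.10 = R$24.39. Break-even units = R$1,695,100 ÷ R$24.39 = 69,499.79; break-even revenue = 69,499.79 × R$47.49 = R$3,300,545.26.
Actual sales revenue = 144,100 × R$47.49 = R$6,843,309.00.
Margin of safety = (R$6,843,309.00 − R$3,300,545.26) ÷ R$6,843,309.00 = 51.8%.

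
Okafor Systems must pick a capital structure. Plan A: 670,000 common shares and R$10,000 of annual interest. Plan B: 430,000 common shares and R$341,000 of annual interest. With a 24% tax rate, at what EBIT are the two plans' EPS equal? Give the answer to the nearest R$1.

R$934,042

At indifference, (EBIT − 10,000)(1 − t)/670,000 = (EBIT − 341,000)(1 − t)/430,000.
The (1 − t) factor cancels: (EBIT − 10,000) × 430,000 = (EBIT − 341,000) × 670,000.
Solving, EBIT = (341,000·670,000 − 10,000·430,000) / (670,000 − 430,000) = 224,170,000,000 / 240,000 = 934,041.67.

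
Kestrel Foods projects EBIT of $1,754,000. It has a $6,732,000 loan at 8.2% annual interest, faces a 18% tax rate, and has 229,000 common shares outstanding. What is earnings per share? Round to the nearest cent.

Pre-tax income = $1,754,000 − $552,024.00 = $1,201,976.00.
Net income = $1,201,976.00 × (1 − 0.18) = $985,620.32.
Per share: $985,620.32 / 229,000 shares = $4.30.

$4.30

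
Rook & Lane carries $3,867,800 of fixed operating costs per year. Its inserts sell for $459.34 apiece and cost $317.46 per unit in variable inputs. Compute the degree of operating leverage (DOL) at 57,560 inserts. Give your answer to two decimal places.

1.90

Total contribution margin = 57,560 × $141.88 = $8,166,612.80.
Operating income = contribution − fixed costs = $8,166,612.80 − $3,867,800 = $4,298,812.80.
Degree of operating leverage = $8,166,612.80 / $4,298,812.80 = 1.8997.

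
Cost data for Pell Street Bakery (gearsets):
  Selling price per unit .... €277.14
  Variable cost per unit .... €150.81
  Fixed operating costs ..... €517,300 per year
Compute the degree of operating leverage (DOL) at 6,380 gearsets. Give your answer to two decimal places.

2.79

At 6,380 units, contribution = 6,380 × €126.33 = €805,985.40.
Operating income = contribution − fixed costs = €805,985.40 − €517,300 = €288,685.40.
DOL = contribution ÷ EBIT = €805,985.40 ÷ €288,685.40 = 2.7919.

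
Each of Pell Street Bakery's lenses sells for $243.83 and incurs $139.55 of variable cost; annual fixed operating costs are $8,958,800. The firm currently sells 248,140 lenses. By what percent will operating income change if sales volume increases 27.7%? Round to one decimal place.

+42.4%

At 248,140 units, contribution = 248,140 × $104.28 = $25,876,039.20.
EBIT = $25,876,039.20 − $8,958,800 = $16,917,239.20.
DOL = contribution ÷ EBIT = $25,876,039.20 ÷ $16,917,239.20 = 1.5296.
%ΔEBIT = DOL × %ΔSales = 1.5296 × +27.7% = +42.4%.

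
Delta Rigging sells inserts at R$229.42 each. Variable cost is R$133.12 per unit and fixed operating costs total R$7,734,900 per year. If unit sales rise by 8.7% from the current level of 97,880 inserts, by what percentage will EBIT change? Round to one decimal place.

Contribution at this volume is 97,880 × R$96.30 = R$9,425,844.00.
Operating income = contribution − fixed costs = R$9,425,844.00 − R$7,734,900 = R$1,690,944.00.
DOL = contribution ÷ EBIT = R$9,425,844.00 ÷ R$1,690,944.00 = 5.5743.
Operating income changes by 5.5743 × +8.7% = +48.5%.

+48.5%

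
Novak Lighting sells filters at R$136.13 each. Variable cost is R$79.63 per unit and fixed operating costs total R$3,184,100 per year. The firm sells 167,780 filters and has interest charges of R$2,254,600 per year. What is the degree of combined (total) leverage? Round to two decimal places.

At 167,780 units, contribution = 167,780 × R$56.50 = R$9,479,570.00.
Operating income = contribution − fixed costs = R$9,479,570.00 − R$3,184,100 = R$6,295,470.00. Interest = R$2,254,600.00, so EBIT − I = R$4,040,870.00.
DCL = contribution ÷ (EBIT − I) = R$9,479,570.00 ÷ R$4,040,870.00 = 2.3459.

2.35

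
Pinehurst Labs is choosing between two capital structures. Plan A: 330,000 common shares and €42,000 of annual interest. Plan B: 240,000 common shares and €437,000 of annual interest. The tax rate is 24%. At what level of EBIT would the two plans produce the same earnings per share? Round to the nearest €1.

€1,490,333

Set EPS_A = EPS_B: (EBIT − €42,000)(1 − 0.24) ÷ 330,000 = (EBIT − €437,000)(1 − 0.24) ÷ 240,000.
The (1 − t) factor cancels: (EBIT − 42,000) × 240,000 = (EBIT − 437,000) × 330,000.
Solving, EBIT = (437,000·330,000 − 42,000·240,000) / (330,000 − 240,000) = 134,130,000,000 / 90,000 = 1,490,333.33.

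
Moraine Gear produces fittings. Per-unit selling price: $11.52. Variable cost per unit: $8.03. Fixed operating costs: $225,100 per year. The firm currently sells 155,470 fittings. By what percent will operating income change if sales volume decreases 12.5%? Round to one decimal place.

-21.4%

Total contribution margin = 155,470 × $3.49 = $542,590.30.
Subtracting fixed costs: EBIT = $542,590.30 − $225,100 = $317,490.30.
DOL = contribution ÷ EBIT = $542,590.30 ÷ $317,490.30 = 1.7090.
Operating income changes by 1.7090 × -12.5% = -21.4%.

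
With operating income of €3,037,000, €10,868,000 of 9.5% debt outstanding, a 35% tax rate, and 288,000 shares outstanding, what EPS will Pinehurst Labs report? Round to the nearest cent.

Interest = €1,032,460.00, so EBT = €3,037,000 − €1,032,460.00 = €2,004,540.00.
Net income = €2,004,540.00 × (1 − 0.35) = €1,302,951.00.
EPS = €1,302,951.00 ÷ 288,000 = €4.52.

€4.52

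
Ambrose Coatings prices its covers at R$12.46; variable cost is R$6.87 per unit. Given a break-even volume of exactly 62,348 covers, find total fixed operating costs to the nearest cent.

Unit CM = price − variable cost = R$12.46 − R$6.87 = R$5.59.
Since BE = FC / CM, FC = 62,348 × R$5.59 = R$348,525.32.

R$348,525.32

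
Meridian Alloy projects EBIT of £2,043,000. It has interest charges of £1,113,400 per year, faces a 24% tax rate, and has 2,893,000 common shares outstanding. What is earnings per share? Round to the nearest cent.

Interest = £1,113,400.00, so EBT = £2,043,000 − £1,113,400.00 = £929,600.00.
Net income = £929,600.00 × (1 − 0.24) = £706,496.00.
EPS = £706,496.00 ÷ 2,893,000 = £0.24.

£0.24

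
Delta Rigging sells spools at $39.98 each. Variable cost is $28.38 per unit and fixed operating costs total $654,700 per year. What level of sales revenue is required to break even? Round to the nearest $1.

$2,256,457

Contribution margin per unit = $39.98 − $28.38 = $11.60, a CM ratio of $11.60 ÷ $39.98 = 0.2901.
Break-even sales = FC ÷ CM ratio = $654,700 × $39.98 / $11.60 = $2,256,457.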